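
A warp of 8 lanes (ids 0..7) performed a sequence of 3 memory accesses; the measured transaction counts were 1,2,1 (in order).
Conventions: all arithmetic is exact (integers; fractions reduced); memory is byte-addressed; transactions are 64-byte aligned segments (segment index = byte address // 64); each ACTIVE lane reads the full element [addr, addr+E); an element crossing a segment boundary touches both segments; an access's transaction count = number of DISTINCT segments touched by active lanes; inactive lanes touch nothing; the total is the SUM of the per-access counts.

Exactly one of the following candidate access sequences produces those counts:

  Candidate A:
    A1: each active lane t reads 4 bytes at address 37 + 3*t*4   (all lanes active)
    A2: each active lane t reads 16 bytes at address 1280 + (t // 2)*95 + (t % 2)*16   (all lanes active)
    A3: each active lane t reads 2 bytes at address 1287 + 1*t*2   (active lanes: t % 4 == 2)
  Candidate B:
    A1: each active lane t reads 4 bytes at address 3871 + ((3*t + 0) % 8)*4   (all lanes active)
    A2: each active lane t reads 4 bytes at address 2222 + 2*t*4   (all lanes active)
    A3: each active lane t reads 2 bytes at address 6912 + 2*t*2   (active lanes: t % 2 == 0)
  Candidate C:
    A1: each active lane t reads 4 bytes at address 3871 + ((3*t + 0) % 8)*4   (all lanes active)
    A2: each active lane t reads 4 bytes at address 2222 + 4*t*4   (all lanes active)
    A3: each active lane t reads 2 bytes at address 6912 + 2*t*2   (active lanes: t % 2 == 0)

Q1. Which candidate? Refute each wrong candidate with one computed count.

A: A1 gives 2 transactions, not 1
C: A2 gives 3 transactions, not 2
B: all counts match (1,2,1)

Answer: B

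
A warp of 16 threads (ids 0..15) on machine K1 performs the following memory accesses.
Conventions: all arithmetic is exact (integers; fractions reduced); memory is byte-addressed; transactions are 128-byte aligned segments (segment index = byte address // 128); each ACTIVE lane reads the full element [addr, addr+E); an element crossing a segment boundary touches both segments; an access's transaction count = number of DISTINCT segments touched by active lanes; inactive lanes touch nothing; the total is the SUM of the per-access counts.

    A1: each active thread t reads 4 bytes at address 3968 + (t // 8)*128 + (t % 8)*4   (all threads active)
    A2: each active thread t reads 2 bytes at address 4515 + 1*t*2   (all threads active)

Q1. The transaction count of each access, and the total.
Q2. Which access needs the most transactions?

A1: 2 transactions
A2: 1 transaction

Answer: 2,1; total 3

Answer: A1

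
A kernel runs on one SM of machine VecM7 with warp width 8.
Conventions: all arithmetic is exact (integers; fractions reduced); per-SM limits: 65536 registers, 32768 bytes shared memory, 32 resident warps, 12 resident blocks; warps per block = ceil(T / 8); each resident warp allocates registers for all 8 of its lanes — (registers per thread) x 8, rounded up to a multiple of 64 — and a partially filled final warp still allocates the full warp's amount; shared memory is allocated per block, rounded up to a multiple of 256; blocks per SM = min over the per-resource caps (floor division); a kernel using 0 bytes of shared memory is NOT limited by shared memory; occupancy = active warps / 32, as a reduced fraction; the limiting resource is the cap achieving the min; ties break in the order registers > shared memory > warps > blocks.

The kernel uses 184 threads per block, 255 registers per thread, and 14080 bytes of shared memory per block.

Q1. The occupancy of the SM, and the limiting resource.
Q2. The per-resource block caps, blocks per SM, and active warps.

Answer: occupancy 23/32, limited by registers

registers: 1 block
shared memory: 2 blocks
warps: 1 block
blocks: 12 blocks

Answer: 1 block, 23 active warps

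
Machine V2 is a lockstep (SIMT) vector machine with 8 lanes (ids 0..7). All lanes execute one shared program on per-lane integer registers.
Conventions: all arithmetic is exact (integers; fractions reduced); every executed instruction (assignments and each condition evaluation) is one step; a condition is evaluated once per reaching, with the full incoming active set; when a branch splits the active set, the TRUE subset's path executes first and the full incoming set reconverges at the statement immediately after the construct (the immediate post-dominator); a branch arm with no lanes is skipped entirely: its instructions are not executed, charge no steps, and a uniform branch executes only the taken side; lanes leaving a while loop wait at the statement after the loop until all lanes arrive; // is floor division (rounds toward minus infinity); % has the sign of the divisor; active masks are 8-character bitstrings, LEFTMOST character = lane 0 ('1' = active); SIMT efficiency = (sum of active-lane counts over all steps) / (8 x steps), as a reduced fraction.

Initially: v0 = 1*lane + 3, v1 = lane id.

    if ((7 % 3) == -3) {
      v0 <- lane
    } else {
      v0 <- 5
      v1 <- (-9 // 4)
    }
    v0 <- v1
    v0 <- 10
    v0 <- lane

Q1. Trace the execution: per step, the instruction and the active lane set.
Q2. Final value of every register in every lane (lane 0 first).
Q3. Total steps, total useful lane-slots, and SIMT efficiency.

step 0: eval ((7 % 3) == -3)         11111111
step 1: v0 <- 5                      11111111
step 2: v1 <- (-9 // 4)              11111111
step 3: v0 <- v1                     11111111
step 4: v0 <- 10                     11111111
step 5: v0 <- lane                   11111111

Answer: 6 steps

v0: 0,1,2,3,4,5,6,7
v1: -3,-3,-3,-3,-3,-3,-3,-3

steps = 6; useful = 48; efficiency = 48/48 = 1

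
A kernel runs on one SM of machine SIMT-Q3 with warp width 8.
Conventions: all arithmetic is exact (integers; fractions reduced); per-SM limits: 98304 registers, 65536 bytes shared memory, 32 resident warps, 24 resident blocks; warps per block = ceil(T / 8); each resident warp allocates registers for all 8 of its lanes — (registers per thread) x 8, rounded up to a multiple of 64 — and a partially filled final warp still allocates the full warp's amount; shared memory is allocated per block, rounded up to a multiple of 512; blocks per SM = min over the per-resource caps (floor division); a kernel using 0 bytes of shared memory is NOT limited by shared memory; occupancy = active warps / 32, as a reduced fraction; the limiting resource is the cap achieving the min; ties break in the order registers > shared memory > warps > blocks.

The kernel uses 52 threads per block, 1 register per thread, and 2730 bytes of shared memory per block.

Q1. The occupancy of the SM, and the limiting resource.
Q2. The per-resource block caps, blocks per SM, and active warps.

Answer: occupancy 7/8, limited by warps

registers: 219 blocks
shared memory: 21 blocks
warps: 4 blocks
blocks: 24 blocks

Answer: 4 blocks, 28 active warps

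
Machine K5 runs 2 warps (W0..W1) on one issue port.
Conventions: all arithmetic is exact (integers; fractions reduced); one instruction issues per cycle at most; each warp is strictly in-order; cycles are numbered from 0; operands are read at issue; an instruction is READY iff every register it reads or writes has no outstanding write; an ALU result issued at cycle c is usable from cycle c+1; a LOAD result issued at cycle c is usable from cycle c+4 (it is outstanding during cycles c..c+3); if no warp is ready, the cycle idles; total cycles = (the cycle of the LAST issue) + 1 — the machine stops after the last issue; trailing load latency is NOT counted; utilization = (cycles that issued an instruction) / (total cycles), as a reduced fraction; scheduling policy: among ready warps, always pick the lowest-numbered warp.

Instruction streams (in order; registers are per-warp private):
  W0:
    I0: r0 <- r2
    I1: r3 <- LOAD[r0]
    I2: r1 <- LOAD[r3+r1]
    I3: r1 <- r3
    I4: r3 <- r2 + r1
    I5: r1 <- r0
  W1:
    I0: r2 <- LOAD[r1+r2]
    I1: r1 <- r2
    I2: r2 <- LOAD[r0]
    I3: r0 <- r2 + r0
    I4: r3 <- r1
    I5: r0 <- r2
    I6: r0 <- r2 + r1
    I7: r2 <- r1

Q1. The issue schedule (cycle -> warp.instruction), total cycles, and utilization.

cycle 0: W0.I0
cycle 1: W0.I1
cycle 2: W1.I0
cycle 3: idle
cycle 4: idle
cycle 5: W0.I2
cycle 6: W1.I1
cycle 7: W1.I2
cycle 8: idle
cycle 9: W0.I3
cycle 10: W0.I4
cycle 11: W0.I5
cycle 12: W1.I3
cycle 13: W1.I4
cycle 14: W1.I5
cycle 15: W1.I6
cycle 16: W1.I7

Answer: 17 cycles, utilization 14/17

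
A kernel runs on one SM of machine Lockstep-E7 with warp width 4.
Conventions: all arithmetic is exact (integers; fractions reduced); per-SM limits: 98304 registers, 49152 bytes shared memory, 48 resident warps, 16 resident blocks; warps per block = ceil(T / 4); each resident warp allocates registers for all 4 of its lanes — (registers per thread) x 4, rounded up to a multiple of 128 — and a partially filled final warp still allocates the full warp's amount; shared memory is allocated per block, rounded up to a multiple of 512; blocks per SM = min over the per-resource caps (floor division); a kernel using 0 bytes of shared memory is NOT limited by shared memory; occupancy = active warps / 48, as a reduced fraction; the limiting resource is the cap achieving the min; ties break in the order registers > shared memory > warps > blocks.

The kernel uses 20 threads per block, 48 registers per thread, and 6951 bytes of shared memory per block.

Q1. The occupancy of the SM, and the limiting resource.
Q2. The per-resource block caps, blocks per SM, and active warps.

Answer: occupancy 5/8, limited by shared memory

registers: 76 blocks
shared memory: 6 blocks
warps: 9 blocks
blocks: 16 blocks

Answer: 6 blocks, 30 active warps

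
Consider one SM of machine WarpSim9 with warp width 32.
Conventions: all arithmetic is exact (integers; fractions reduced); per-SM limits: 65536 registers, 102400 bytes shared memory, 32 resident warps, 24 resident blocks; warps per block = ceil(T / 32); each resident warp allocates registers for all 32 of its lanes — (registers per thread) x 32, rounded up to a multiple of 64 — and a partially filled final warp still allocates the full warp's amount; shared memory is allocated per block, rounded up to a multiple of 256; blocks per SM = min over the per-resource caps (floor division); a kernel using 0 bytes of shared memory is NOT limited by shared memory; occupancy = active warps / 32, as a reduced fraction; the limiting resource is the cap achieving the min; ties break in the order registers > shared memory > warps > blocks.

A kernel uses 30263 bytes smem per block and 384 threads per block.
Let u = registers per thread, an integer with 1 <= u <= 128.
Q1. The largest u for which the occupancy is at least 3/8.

Answer: u = 128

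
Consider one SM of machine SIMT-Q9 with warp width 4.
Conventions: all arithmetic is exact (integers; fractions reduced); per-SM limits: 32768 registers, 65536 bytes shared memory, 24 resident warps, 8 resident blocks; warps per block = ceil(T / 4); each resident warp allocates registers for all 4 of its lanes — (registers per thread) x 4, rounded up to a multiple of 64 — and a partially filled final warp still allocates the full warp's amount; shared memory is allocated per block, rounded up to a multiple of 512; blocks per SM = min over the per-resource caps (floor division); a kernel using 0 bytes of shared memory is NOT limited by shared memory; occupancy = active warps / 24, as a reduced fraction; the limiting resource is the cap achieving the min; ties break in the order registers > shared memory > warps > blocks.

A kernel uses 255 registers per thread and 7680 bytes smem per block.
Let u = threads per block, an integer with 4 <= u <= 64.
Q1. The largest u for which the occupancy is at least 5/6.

Answer: u = 48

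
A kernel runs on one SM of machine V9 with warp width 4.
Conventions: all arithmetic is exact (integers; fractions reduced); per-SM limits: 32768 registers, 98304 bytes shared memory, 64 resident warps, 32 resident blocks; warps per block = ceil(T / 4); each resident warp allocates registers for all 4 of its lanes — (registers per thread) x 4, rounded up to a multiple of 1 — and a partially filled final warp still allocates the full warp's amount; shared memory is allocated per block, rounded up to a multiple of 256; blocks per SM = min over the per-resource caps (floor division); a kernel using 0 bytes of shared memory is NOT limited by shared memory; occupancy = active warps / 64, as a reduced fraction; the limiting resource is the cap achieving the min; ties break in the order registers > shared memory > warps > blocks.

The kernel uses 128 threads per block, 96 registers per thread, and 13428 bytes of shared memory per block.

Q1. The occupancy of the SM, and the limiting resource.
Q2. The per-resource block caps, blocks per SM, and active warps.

Answer: occupancy 1, limited by registers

registers: 2 blocks
shared memory: 7 blocks
warps: 2 blocks
blocks: 32 blocks

Answer: 2 blocks, 64 active warps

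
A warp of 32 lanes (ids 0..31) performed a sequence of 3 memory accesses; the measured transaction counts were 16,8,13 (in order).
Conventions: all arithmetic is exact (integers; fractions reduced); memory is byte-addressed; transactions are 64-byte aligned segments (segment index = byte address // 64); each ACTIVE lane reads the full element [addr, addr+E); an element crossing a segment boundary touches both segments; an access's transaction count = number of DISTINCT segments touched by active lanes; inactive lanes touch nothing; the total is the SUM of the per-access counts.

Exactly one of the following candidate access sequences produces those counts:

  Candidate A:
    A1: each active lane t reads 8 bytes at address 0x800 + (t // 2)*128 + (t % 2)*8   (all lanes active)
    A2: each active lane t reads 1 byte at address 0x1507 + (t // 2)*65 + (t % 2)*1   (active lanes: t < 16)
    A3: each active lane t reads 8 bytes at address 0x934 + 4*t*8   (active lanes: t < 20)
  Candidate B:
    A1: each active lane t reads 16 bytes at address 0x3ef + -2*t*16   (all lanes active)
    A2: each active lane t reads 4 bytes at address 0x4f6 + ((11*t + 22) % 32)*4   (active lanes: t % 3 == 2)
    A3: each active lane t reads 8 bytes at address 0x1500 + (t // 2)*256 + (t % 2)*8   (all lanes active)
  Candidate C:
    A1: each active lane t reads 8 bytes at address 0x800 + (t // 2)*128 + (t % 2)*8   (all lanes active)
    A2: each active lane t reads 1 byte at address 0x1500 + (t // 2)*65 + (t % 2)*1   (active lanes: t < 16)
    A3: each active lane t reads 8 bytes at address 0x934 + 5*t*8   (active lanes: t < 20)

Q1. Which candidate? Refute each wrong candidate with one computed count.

A: A3 gives 11 transactions, not 13
B: A2 gives 2 transactions, not 8
C: all counts match (16,8,13)

Answer: C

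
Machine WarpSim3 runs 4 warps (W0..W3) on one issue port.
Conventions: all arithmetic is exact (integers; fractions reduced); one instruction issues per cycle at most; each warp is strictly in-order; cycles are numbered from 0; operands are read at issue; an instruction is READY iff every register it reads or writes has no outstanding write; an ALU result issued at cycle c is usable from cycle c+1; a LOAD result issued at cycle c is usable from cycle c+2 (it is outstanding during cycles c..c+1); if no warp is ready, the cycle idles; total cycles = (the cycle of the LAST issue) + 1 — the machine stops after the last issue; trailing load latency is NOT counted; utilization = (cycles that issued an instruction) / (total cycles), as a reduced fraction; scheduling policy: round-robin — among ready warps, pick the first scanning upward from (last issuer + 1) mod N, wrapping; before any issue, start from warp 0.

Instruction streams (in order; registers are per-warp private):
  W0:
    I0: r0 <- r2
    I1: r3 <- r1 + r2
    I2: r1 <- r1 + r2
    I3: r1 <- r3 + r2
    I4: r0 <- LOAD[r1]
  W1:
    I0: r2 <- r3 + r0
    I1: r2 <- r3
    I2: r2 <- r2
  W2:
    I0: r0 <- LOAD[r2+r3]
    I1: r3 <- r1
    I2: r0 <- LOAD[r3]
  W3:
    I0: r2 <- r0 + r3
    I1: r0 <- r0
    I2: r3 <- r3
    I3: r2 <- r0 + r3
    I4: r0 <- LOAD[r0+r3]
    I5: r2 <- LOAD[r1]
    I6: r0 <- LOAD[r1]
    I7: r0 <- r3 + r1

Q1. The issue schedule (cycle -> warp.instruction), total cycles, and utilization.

cycle 0: W0.I0
cycle 1: W1.I0
cycle 2: W2.I0
cycle 3: W3.I0
cycle 4: W0.I1
cycle 5: W1.I1
cycle 6: W2.I1
cycle 7: W3.I1
cycle 8: W0.I2
cycle 9: W1.I2
cycle 10: W2.I2
cycle 11: W3.I2
cycle 12: W0.I3
cycle 13: W3.I3
cycle 14: W0.I4
cycle 15: W3.I4
cycle 16: W3.I5
cycle 17: W3.I6
cycle 18: idle
cycle 19: W3.I7

Answer: 20 cycles, utilization 19/20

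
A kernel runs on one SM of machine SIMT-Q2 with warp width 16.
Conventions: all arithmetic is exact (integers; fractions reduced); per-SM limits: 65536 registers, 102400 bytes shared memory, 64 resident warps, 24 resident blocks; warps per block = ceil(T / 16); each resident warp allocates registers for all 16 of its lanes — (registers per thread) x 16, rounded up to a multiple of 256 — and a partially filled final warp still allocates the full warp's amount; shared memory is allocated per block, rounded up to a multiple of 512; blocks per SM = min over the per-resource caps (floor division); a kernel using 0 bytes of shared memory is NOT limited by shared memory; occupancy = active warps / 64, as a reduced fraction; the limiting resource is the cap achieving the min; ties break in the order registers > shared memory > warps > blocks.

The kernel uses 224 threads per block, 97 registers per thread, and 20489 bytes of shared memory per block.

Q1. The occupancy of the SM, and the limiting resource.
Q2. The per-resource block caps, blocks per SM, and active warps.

Answer: occupancy 7/16, limited by registers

registers: 2 blocks
shared memory: 4 blocks
warps: 4 blocks
blocks: 24 blocks

Answer: 2 blocks, 28 active warps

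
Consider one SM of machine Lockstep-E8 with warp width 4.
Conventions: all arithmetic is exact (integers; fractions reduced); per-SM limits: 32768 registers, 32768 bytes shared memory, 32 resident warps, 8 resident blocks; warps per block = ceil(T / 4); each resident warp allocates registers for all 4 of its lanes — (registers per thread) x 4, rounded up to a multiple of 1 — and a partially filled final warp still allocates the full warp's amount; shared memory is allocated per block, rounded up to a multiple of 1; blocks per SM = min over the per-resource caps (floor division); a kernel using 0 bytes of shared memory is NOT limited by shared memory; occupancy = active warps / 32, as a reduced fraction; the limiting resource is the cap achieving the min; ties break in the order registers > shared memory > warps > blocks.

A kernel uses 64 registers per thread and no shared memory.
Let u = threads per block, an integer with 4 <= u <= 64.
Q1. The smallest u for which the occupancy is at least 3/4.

Answer: u = 9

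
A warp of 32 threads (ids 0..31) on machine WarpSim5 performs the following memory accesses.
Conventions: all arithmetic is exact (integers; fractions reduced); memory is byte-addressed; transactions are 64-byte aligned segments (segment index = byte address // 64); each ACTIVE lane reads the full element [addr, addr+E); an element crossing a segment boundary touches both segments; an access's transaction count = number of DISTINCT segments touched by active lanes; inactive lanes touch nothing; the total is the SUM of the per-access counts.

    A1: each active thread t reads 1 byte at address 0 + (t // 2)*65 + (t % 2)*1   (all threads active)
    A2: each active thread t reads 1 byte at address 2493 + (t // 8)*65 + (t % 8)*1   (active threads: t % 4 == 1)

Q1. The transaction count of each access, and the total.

A1: 16 transactions
A2: 5 transactions

Answer: 16,5; total 21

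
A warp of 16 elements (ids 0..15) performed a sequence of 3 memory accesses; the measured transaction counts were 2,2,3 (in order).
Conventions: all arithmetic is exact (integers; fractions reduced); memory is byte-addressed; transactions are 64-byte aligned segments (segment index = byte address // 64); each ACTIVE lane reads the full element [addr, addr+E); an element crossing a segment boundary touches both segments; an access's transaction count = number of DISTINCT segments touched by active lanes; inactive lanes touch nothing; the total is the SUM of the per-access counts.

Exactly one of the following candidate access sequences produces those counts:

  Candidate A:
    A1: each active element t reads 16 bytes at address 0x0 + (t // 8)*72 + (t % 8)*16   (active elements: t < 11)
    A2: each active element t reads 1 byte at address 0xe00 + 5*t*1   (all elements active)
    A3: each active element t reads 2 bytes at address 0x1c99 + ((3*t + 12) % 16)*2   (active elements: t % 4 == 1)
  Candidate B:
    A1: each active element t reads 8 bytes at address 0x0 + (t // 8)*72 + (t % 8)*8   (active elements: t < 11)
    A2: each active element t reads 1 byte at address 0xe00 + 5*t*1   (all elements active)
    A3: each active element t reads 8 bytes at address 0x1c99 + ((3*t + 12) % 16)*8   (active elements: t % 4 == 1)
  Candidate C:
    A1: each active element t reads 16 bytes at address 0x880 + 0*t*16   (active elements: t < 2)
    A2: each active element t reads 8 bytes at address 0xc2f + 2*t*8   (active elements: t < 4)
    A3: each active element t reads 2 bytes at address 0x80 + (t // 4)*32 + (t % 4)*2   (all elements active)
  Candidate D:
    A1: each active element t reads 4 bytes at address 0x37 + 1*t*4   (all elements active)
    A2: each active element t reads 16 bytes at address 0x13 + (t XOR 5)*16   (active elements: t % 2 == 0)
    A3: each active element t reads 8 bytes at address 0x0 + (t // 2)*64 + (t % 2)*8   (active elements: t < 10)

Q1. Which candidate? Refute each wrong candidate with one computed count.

A: A3 gives 1 transaction, not 3
C: A1 gives 1 transaction, not 2
D: A2 gives 5 transactions, not 2
B: all counts match (2,2,3)

Answer: B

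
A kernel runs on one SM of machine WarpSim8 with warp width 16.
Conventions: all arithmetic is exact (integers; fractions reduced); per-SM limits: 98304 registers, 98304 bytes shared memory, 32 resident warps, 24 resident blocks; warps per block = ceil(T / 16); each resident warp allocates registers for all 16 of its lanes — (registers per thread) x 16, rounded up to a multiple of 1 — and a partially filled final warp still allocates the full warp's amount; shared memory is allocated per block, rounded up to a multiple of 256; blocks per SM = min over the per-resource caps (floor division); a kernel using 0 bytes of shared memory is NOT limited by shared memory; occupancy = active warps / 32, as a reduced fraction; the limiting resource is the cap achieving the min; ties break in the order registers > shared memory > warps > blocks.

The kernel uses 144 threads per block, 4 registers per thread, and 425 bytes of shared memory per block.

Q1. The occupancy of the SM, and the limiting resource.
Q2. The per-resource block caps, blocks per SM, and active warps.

Answer: occupancy 27/32, limited by warps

registers: 170 blocks
shared memory: 192 blocks
warps: 3 blocks
blocks: 24 blocks

Answer: 3 blocks, 27 active warps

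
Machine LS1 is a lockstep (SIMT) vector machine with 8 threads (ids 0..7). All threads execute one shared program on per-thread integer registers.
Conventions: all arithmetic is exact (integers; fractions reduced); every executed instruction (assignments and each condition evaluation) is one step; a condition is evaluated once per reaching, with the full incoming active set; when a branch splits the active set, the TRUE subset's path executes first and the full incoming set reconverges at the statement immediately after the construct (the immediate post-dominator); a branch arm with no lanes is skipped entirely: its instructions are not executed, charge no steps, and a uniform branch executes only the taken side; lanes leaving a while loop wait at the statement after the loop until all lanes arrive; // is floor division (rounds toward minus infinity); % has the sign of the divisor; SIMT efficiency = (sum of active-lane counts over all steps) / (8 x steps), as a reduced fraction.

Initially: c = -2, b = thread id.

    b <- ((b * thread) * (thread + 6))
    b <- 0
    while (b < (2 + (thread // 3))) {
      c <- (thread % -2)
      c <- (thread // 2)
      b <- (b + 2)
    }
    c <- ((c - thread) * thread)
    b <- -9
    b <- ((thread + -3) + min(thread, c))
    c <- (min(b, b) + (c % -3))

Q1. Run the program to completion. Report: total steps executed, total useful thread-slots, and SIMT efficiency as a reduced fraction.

Answer: 15 steps, 108 useful, 9/10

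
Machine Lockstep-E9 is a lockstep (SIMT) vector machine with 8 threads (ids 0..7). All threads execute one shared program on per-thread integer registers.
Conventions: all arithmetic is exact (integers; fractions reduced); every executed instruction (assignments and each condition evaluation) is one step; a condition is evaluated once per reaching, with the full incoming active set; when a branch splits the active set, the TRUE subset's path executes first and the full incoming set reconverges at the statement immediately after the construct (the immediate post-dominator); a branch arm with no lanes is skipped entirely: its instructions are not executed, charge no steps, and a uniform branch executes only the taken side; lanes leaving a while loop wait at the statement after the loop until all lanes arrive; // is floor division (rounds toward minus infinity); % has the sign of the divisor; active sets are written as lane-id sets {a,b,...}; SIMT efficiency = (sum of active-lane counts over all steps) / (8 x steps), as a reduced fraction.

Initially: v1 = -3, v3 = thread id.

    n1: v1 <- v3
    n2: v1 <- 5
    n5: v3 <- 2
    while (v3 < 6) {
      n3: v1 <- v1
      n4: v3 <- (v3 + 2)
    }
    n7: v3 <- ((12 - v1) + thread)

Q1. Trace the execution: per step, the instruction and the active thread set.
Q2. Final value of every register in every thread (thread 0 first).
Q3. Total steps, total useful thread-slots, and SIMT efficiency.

step 0: v1 <- v3                     {0,1,2,3,4,5,6,7}
step 1: v1 <- 5                      {0,1,2,3,4,5,6,7}
step 2: v3 <- 2                      {0,1,2,3,4,5,6,7}
step 3: eval (v3 < 6)                {0,1,2,3,4,5,6,7}
step 4: v1 <- v1                     {0,1,2,3,4,5,6,7}
step 5: v3 <- (v3 + 2)               {0,1,2,3,4,5,6,7}
step 6: eval (v3 < 6)                {0,1,2,3,4,5,6,7}
step 7: v1 <- v1                     {0,1,2,3,4,5,6,7}
step 8: v3 <- (v3 + 2)               {0,1,2,3,4,5,6,7}
step 9: eval (v3 < 6)                {0,1,2,3,4,5,6,7}
step 10: v3 <- ((12 - v1) + thread)   {0,1,2,3,4,5,6,7}

Answer: 11 steps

v1: 5,5,5,5,5,5,5,5
v3: 7,8,9,10,11,12,13,14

steps = 11; useful = 88; efficiency = 88/88 = 1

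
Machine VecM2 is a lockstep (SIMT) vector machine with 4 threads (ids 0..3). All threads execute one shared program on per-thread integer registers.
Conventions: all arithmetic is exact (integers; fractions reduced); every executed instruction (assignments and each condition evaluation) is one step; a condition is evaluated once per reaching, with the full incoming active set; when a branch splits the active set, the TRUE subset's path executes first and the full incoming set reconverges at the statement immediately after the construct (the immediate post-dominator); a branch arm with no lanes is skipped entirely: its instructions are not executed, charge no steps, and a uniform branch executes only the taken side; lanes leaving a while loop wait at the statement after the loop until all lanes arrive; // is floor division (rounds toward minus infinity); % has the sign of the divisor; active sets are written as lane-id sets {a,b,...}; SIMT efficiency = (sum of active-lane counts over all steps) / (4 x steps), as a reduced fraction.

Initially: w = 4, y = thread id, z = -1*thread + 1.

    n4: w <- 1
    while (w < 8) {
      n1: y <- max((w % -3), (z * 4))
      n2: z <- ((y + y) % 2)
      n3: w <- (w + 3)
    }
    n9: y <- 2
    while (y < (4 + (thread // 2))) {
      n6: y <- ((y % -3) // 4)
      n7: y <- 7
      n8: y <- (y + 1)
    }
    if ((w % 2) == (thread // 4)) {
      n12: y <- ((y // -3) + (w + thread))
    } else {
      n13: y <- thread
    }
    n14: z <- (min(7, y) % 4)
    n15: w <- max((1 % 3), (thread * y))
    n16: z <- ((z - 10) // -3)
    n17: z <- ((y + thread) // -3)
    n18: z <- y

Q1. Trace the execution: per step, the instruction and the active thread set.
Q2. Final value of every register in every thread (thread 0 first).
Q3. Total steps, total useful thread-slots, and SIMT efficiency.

step 0: w <- 1                       {0,1,2,3}
step 1: eval (w < 8)                 {0,1,2,3}
step 2: y <- max((w % -3), (z * 4))  {0,1,2,3}
step 3: z <- ((y + y) % 2)           {0,1,2,3}
step 4: w <- (w + 3)                 {0,1,2,3}
step 5: eval (w < 8)                 {0,1,2,3}
step 6: y <- max((w % -3), (z * 4))  {0,1,2,3}
step 7: z <- ((y + y) % 2)           {0,1,2,3}
step 8: w <- (w + 3)                 {0,1,2,3}
step 9: eval (w < 8)                 {0,1,2,3}
step 10: y <- max((w % -3), (z * 4))  {0,1,2,3}
step 11: z <- ((y + y) % 2)           {0,1,2,3}
step 12: w <- (w + 3)                 {0,1,2,3}
step 13: eval (w < 8)                 {0,1,2,3}
step 14: y <- 2                       {0,1,2,3}
step 15: eval (y < (4 + (thread // 2))) {0,1,2,3}
step 16: y <- ((y % -3) // 4)         {0,1,2,3}
step 17: y <- 7                       {0,1,2,3}
step 18: y <- (y + 1)                 {0,1,2,3}
step 19: eval (y < (4 + (thread // 2))) {0,1,2,3}
step 20: eval ((w % 2) == (thread // 4)) {0,1,2,3}
step 21: y <- ((y // -3) + (w + thread)) {0,1,2,3}
step 22: z <- (min(7, y) % 4)         {0,1,2,3}
step 23: w <- max((1 % 3), (thread * y)) {0,1,2,3}
step 24: z <- ((z - 10) // -3)        {0,1,2,3}
step 25: z <- ((y + thread) // -3)    {0,1,2,3}
step 26: z <- y                       {0,1,2,3}

Answer: 27 steps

w: 1,8,18,30
y: 7,8,9,10
z: 7,8,9,10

steps = 27; useful = 108; efficiency = 108/108 = 1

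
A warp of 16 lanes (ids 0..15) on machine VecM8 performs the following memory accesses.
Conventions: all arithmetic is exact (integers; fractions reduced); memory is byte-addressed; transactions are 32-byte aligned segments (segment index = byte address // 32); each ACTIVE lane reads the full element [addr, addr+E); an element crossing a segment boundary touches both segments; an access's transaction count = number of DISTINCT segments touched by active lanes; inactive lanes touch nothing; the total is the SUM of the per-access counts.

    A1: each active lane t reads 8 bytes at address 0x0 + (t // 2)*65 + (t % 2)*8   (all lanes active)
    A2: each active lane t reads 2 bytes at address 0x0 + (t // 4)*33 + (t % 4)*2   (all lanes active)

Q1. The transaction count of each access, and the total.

A1: 8 transactions
A2: 4 transactions

Answer: 8,4; total 12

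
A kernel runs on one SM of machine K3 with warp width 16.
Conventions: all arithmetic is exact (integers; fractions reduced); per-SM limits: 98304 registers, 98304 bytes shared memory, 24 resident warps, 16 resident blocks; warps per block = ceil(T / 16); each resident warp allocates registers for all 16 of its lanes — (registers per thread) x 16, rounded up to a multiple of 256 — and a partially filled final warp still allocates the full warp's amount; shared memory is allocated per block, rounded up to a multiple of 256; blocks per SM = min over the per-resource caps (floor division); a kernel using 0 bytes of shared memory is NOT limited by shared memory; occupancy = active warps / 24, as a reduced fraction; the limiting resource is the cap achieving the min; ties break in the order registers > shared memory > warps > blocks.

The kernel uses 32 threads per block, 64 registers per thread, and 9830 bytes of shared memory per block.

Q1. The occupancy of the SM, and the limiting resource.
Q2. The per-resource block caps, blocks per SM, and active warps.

Answer: occupancy 3/4, limited by shared memory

registers: 48 blocks
shared memory: 9 blocks
warps: 12 blocks
blocks: 16 blocks

Answer: 9 blocks, 18 active warps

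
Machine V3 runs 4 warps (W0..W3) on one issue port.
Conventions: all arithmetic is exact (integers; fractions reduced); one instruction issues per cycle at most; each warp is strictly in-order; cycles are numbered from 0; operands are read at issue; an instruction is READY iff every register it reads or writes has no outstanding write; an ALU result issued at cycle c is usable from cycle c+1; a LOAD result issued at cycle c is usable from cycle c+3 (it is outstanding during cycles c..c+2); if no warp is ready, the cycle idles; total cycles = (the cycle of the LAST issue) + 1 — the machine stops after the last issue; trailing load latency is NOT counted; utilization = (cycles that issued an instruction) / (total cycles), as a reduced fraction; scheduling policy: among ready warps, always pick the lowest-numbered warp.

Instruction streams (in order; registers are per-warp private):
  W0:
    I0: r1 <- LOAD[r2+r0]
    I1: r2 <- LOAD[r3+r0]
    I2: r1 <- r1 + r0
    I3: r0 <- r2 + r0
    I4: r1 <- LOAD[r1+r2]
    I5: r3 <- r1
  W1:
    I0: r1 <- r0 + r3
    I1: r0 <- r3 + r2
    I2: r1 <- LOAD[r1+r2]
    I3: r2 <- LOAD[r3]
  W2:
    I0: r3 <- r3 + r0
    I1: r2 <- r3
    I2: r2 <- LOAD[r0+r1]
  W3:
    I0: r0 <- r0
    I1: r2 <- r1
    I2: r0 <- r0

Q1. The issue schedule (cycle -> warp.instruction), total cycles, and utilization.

cycle 0: W0.I0
cycle 1: W0.I1
cycle 2: W1.I0
cycle 3: W0.I2
cycle 4: W0.I3
cycle 5: W0.I4
cycle 6: W1.I1
cycle 7: W1.I2
cycle 8: W0.I5
cycle 9: W1.I3
cycle 10: W2.I0
cycle 11: W2.I1
cycle 12: W2.I2
cycle 13: W3.I0
cycle 14: W3.I1
cycle 15: W3.I2

Answer: 16 cycles, utilization 1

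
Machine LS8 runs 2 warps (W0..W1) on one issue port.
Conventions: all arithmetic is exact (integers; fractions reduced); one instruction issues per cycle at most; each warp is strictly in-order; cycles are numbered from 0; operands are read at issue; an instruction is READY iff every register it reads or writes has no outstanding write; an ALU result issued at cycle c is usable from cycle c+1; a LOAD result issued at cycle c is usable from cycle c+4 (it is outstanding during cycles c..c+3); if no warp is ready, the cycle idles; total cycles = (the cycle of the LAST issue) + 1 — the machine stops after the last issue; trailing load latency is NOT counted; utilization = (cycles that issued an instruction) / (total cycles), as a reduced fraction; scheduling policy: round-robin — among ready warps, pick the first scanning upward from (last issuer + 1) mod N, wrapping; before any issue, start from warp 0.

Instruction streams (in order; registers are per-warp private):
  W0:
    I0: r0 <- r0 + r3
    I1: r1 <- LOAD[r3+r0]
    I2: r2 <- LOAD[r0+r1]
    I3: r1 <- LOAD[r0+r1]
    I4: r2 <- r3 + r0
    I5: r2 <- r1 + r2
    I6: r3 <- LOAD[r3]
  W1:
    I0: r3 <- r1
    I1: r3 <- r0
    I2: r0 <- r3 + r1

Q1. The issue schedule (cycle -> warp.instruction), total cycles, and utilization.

cycle 0: W0.I0
cycle 1: W1.I0
cycle 2: W0.I1
cycle 3: W1.I1
cycle 4: W1.I2
cycle 5: idle
cycle 6: W0.I2
cycle 7: W0.I3
cycle 8: idle
cycle 9: idle
cycle 10: W0.I4
cycle 11: W0.I5
cycle 12: W0.I6

Answer: 13 cycles, utilization 10/13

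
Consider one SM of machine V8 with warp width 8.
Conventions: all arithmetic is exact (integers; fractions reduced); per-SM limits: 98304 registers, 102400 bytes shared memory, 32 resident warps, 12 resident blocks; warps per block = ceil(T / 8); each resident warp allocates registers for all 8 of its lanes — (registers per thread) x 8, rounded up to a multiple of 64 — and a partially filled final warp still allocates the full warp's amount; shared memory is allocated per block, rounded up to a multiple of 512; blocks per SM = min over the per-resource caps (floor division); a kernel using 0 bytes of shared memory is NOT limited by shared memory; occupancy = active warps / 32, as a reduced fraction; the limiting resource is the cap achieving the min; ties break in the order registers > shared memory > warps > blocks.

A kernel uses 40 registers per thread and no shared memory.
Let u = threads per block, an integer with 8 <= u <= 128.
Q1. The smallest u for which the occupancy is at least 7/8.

Answer: u = 17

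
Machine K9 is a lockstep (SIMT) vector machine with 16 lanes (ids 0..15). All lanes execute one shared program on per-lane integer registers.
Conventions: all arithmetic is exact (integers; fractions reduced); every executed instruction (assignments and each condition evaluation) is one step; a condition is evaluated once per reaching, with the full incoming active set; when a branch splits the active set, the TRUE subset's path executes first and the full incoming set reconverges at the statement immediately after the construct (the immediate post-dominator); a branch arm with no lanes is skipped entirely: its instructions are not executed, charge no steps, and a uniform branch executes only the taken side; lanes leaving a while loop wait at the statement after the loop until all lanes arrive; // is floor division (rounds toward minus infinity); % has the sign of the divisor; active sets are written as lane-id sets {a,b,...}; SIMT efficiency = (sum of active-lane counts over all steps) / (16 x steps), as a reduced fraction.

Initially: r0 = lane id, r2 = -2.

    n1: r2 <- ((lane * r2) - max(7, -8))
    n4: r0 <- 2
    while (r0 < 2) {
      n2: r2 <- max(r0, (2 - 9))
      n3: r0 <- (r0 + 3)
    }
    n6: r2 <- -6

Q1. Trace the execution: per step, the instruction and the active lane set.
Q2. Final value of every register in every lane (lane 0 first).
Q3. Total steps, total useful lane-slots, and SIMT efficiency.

step 0: r2 <- ((lane * r2) - max(7, -8)) {0,1,2,3,4,5,6,7,8,9,10,11,12,13,14,15}
step 1: r0 <- 2                      {0,1,2,3,4,5,6,7,8,9,10,11,12,13,14,15}
step 2: eval (r0 < 2)                {0,1,2,3,4,5,6,7,8,9,10,11,12,13,14,15}
step 3: r2 <- -6                     {0,1,2,3,4,5,6,7,8,9,10,11,12,13,14,15}

Answer: 4 steps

r0: 2,2,2,2,2,2,2,2,2,2,2,2,2,2,2,2
r2: -6,-6,-6,-6,-6,-6,-6,-6,-6,-6,-6,-6,-6,-6,-6,-6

steps = 4; useful = 64; efficiency = 64/64 = 1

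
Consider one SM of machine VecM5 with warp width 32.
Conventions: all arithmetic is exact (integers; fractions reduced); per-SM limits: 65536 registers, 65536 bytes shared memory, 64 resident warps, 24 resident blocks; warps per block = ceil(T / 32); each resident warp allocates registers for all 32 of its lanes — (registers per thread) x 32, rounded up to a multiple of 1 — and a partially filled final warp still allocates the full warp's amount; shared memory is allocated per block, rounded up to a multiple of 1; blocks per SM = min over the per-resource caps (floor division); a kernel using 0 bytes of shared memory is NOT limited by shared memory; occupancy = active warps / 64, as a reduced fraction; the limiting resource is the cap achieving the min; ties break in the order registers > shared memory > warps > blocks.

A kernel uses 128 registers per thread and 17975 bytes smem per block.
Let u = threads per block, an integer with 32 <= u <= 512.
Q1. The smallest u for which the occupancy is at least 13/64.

Answer: u = 129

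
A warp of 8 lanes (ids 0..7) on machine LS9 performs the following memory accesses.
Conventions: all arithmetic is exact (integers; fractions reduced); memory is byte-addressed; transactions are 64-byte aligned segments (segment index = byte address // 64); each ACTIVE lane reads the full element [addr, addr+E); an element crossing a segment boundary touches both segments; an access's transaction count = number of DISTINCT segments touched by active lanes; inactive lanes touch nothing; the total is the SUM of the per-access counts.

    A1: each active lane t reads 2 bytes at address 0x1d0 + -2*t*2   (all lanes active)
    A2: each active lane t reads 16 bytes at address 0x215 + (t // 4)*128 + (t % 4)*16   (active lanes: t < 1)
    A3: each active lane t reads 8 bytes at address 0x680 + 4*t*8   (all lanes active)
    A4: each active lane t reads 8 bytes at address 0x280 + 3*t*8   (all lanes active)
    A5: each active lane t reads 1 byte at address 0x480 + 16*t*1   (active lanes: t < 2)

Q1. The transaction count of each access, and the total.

A1: 2 transactions
A2: 1 transaction
A3: 4 transactions
A4: 3 transactions
A5: 1 transaction

Answer: 2,1,4,3,1; total 11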